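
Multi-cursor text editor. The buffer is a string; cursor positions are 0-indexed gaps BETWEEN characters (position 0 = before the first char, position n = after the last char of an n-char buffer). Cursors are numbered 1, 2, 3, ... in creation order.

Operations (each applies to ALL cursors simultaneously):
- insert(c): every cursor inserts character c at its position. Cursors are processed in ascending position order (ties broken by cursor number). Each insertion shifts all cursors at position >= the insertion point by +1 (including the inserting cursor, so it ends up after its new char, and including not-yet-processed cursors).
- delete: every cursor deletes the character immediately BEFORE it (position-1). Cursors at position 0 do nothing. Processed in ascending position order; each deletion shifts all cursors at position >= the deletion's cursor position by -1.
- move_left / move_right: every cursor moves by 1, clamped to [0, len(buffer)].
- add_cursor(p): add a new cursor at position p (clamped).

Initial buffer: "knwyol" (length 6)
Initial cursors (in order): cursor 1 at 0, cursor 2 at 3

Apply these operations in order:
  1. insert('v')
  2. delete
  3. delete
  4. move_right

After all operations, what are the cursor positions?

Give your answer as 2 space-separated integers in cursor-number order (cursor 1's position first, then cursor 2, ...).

Answer: 1 3

Derivation:
After op 1 (insert('v')): buffer="vknwvyol" (len 8), cursors c1@1 c2@5, authorship 1...2...
After op 2 (delete): buffer="knwyol" (len 6), cursors c1@0 c2@3, authorship ......
After op 3 (delete): buffer="knyol" (len 5), cursors c1@0 c2@2, authorship .....
After op 4 (move_right): buffer="knyol" (len 5), cursors c1@1 c2@3, authorship .....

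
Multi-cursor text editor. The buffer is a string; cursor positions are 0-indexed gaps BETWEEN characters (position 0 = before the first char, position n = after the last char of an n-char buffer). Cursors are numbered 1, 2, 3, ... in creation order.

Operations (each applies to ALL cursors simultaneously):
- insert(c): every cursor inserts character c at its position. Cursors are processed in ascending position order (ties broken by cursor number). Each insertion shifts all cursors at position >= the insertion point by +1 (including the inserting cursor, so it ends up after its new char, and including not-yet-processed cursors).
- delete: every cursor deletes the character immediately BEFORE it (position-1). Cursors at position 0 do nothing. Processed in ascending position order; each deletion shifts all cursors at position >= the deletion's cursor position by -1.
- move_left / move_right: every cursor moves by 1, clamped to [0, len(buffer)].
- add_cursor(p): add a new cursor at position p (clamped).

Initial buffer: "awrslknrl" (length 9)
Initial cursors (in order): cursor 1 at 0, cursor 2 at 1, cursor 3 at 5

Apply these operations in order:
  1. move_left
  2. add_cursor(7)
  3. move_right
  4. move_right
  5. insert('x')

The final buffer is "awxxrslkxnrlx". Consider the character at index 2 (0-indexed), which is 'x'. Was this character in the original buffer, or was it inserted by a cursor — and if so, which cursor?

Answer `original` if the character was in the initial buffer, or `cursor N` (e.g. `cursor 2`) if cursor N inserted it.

After op 1 (move_left): buffer="awrslknrl" (len 9), cursors c1@0 c2@0 c3@4, authorship .........
After op 2 (add_cursor(7)): buffer="awrslknrl" (len 9), cursors c1@0 c2@0 c3@4 c4@7, authorship .........
After op 3 (move_right): buffer="awrslknrl" (len 9), cursors c1@1 c2@1 c3@5 c4@8, authorship .........
After op 4 (move_right): buffer="awrslknrl" (len 9), cursors c1@2 c2@2 c3@6 c4@9, authorship .........
After op 5 (insert('x')): buffer="awxxrslkxnrlx" (len 13), cursors c1@4 c2@4 c3@9 c4@13, authorship ..12....3...4
Authorship (.=original, N=cursor N): . . 1 2 . . . . 3 . . . 4
Index 2: author = 1

Answer: cursor 1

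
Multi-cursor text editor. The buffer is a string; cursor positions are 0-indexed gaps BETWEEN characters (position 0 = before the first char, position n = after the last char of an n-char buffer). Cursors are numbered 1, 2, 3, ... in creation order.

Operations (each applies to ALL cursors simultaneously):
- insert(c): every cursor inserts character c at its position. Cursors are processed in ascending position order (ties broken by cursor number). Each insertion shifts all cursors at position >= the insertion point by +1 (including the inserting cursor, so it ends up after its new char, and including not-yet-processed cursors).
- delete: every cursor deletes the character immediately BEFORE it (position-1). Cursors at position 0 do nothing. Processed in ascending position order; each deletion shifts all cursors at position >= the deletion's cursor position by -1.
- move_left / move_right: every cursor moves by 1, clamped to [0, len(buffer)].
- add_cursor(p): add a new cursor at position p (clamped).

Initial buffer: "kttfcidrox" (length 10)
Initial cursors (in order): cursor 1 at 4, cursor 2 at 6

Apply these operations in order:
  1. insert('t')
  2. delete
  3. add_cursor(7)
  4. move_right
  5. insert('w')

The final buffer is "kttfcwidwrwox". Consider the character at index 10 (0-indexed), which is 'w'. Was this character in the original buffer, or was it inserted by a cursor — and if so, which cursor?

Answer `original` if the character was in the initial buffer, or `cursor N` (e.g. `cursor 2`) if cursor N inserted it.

Answer: cursor 3

Derivation:
After op 1 (insert('t')): buffer="kttftcitdrox" (len 12), cursors c1@5 c2@8, authorship ....1..2....
After op 2 (delete): buffer="kttfcidrox" (len 10), cursors c1@4 c2@6, authorship ..........
After op 3 (add_cursor(7)): buffer="kttfcidrox" (len 10), cursors c1@4 c2@6 c3@7, authorship ..........
After op 4 (move_right): buffer="kttfcidrox" (len 10), cursors c1@5 c2@7 c3@8, authorship ..........
After op 5 (insert('w')): buffer="kttfcwidwrwox" (len 13), cursors c1@6 c2@9 c3@11, authorship .....1..2.3..
Authorship (.=original, N=cursor N): . . . . . 1 . . 2 . 3 . .
Index 10: author = 3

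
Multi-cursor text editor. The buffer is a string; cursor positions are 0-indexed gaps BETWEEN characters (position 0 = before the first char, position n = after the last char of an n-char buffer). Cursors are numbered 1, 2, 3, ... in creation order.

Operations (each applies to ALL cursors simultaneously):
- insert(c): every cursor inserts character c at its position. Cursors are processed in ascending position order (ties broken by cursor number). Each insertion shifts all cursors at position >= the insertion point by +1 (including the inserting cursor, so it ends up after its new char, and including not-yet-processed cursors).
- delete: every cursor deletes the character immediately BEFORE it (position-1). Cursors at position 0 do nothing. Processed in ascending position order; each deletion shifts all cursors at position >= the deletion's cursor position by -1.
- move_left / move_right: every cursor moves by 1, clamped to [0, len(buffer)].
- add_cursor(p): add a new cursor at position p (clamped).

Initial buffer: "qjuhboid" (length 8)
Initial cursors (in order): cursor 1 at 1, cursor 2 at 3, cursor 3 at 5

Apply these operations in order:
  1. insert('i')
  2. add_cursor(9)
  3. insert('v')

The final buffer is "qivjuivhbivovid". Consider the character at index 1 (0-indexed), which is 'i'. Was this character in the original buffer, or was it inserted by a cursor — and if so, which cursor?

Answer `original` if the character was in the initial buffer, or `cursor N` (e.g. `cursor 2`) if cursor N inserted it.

Answer: cursor 1

Derivation:
After op 1 (insert('i')): buffer="qijuihbioid" (len 11), cursors c1@2 c2@5 c3@8, authorship .1..2..3...
After op 2 (add_cursor(9)): buffer="qijuihbioid" (len 11), cursors c1@2 c2@5 c3@8 c4@9, authorship .1..2..3...
After op 3 (insert('v')): buffer="qivjuivhbivovid" (len 15), cursors c1@3 c2@7 c3@11 c4@13, authorship .11..22..33.4..
Authorship (.=original, N=cursor N): . 1 1 . . 2 2 . . 3 3 . 4 . .
Index 1: author = 1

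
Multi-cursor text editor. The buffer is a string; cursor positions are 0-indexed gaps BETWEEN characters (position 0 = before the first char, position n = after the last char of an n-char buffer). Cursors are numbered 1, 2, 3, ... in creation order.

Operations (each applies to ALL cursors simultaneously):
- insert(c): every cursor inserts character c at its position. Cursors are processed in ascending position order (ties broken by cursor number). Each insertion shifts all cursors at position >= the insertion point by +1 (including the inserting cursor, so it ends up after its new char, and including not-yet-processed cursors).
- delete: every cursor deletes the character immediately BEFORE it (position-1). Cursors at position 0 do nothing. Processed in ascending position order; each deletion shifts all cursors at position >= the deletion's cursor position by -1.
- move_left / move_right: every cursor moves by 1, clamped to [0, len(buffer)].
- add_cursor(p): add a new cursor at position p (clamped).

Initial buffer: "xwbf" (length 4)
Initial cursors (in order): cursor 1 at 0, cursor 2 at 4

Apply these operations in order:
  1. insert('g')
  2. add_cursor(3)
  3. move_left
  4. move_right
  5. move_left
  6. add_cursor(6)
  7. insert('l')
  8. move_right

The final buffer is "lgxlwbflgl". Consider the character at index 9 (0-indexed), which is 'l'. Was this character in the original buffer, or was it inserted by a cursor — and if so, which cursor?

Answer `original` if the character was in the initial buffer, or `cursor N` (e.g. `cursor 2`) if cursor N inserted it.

After op 1 (insert('g')): buffer="gxwbfg" (len 6), cursors c1@1 c2@6, authorship 1....2
After op 2 (add_cursor(3)): buffer="gxwbfg" (len 6), cursors c1@1 c3@3 c2@6, authorship 1....2
After op 3 (move_left): buffer="gxwbfg" (len 6), cursors c1@0 c3@2 c2@5, authorship 1....2
After op 4 (move_right): buffer="gxwbfg" (len 6), cursors c1@1 c3@3 c2@6, authorship 1....2
After op 5 (move_left): buffer="gxwbfg" (len 6), cursors c1@0 c3@2 c2@5, authorship 1....2
After op 6 (add_cursor(6)): buffer="gxwbfg" (len 6), cursors c1@0 c3@2 c2@5 c4@6, authorship 1....2
After op 7 (insert('l')): buffer="lgxlwbflgl" (len 10), cursors c1@1 c3@4 c2@8 c4@10, authorship 11.3...224
After op 8 (move_right): buffer="lgxlwbflgl" (len 10), cursors c1@2 c3@5 c2@9 c4@10, authorship 11.3...224
Authorship (.=original, N=cursor N): 1 1 . 3 . . . 2 2 4
Index 9: author = 4

Answer: cursor 4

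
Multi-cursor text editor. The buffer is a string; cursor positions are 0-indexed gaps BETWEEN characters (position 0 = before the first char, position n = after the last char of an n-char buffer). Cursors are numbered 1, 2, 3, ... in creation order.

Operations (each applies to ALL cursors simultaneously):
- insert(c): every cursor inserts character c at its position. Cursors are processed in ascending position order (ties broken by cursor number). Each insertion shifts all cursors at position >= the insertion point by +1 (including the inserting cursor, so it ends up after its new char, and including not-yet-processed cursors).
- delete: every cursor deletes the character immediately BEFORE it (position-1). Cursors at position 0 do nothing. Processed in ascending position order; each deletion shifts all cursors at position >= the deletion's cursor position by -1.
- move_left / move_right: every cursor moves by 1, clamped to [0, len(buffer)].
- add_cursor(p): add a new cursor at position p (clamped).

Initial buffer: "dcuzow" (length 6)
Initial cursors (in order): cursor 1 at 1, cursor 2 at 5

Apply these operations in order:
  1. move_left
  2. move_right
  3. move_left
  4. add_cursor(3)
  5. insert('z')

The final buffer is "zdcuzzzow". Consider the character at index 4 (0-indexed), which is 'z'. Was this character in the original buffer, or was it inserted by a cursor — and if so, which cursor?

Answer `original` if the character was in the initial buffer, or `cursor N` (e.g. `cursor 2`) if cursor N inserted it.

Answer: cursor 3

Derivation:
After op 1 (move_left): buffer="dcuzow" (len 6), cursors c1@0 c2@4, authorship ......
After op 2 (move_right): buffer="dcuzow" (len 6), cursors c1@1 c2@5, authorship ......
After op 3 (move_left): buffer="dcuzow" (len 6), cursors c1@0 c2@4, authorship ......
After op 4 (add_cursor(3)): buffer="dcuzow" (len 6), cursors c1@0 c3@3 c2@4, authorship ......
After op 5 (insert('z')): buffer="zdcuzzzow" (len 9), cursors c1@1 c3@5 c2@7, authorship 1...3.2..
Authorship (.=original, N=cursor N): 1 . . . 3 . 2 . .
Index 4: author = 3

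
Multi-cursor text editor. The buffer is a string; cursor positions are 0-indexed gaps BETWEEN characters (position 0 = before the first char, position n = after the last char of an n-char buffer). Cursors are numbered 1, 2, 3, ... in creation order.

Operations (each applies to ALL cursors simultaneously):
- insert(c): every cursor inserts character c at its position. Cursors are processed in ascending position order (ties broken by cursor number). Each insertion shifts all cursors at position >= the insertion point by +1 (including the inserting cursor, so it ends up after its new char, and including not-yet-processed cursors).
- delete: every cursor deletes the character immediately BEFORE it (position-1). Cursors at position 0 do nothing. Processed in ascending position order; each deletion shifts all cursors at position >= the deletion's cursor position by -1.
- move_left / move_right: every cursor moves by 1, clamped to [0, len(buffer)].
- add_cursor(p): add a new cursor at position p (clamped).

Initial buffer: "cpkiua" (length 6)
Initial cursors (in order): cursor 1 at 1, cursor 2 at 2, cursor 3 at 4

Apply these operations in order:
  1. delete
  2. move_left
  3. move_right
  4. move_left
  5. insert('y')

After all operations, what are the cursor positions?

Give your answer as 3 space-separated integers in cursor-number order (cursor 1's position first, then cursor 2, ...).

Answer: 3 3 3

Derivation:
After op 1 (delete): buffer="kua" (len 3), cursors c1@0 c2@0 c3@1, authorship ...
After op 2 (move_left): buffer="kua" (len 3), cursors c1@0 c2@0 c3@0, authorship ...
After op 3 (move_right): buffer="kua" (len 3), cursors c1@1 c2@1 c3@1, authorship ...
After op 4 (move_left): buffer="kua" (len 3), cursors c1@0 c2@0 c3@0, authorship ...
After op 5 (insert('y')): buffer="yyykua" (len 6), cursors c1@3 c2@3 c3@3, authorship 123...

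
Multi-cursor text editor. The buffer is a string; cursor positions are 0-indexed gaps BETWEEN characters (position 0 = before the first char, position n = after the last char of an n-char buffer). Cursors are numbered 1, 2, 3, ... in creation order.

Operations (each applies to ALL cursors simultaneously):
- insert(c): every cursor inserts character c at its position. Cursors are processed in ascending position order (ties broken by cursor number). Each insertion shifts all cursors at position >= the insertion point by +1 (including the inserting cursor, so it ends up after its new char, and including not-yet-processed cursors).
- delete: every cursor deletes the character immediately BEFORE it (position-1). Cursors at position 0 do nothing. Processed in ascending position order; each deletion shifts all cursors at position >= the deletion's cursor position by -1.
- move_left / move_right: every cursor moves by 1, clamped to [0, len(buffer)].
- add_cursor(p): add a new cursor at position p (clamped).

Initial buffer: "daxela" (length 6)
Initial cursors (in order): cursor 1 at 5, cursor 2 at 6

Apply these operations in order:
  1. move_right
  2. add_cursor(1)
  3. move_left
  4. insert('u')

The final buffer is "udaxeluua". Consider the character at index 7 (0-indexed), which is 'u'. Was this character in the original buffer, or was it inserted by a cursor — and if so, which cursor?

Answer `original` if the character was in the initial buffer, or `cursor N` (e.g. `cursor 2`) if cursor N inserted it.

Answer: cursor 2

Derivation:
After op 1 (move_right): buffer="daxela" (len 6), cursors c1@6 c2@6, authorship ......
After op 2 (add_cursor(1)): buffer="daxela" (len 6), cursors c3@1 c1@6 c2@6, authorship ......
After op 3 (move_left): buffer="daxela" (len 6), cursors c3@0 c1@5 c2@5, authorship ......
After op 4 (insert('u')): buffer="udaxeluua" (len 9), cursors c3@1 c1@8 c2@8, authorship 3.....12.
Authorship (.=original, N=cursor N): 3 . . . . . 1 2 .
Index 7: author = 2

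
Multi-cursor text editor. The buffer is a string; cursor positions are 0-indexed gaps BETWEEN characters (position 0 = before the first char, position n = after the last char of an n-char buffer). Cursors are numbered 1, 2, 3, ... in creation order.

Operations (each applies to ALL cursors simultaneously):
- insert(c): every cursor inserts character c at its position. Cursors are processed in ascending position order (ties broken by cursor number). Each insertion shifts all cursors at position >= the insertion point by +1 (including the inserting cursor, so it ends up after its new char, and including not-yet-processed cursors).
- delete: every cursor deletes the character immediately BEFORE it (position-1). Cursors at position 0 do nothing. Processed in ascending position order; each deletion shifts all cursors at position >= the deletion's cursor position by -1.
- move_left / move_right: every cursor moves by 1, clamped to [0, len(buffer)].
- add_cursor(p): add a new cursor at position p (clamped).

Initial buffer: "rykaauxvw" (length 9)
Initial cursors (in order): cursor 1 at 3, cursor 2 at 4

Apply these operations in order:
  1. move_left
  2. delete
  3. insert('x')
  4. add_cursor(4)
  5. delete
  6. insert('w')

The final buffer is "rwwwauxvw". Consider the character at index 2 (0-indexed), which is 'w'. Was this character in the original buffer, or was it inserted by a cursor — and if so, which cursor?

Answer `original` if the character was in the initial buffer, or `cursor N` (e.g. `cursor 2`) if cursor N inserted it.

Answer: cursor 2

Derivation:
After op 1 (move_left): buffer="rykaauxvw" (len 9), cursors c1@2 c2@3, authorship .........
After op 2 (delete): buffer="raauxvw" (len 7), cursors c1@1 c2@1, authorship .......
After op 3 (insert('x')): buffer="rxxaauxvw" (len 9), cursors c1@3 c2@3, authorship .12......
After op 4 (add_cursor(4)): buffer="rxxaauxvw" (len 9), cursors c1@3 c2@3 c3@4, authorship .12......
After op 5 (delete): buffer="rauxvw" (len 6), cursors c1@1 c2@1 c3@1, authorship ......
After op 6 (insert('w')): buffer="rwwwauxvw" (len 9), cursors c1@4 c2@4 c3@4, authorship .123.....
Authorship (.=original, N=cursor N): . 1 2 3 . . . . .
Index 2: author = 2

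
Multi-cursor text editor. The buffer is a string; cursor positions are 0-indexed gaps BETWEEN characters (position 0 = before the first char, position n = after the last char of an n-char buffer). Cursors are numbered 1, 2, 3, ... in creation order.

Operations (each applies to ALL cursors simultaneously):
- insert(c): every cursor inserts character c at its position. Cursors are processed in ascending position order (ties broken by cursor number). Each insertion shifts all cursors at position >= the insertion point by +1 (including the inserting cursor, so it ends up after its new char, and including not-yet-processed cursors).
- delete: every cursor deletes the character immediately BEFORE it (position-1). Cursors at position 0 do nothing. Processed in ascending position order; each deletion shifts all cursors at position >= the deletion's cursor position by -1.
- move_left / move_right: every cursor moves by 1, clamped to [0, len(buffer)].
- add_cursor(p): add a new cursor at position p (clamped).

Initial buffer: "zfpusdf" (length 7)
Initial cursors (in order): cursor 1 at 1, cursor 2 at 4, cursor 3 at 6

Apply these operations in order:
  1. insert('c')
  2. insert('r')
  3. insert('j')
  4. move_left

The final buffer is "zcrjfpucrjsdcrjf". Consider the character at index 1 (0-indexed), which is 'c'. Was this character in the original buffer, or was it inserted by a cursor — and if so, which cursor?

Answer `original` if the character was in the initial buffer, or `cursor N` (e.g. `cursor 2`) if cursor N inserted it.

After op 1 (insert('c')): buffer="zcfpucsdcf" (len 10), cursors c1@2 c2@6 c3@9, authorship .1...2..3.
After op 2 (insert('r')): buffer="zcrfpucrsdcrf" (len 13), cursors c1@3 c2@8 c3@12, authorship .11...22..33.
After op 3 (insert('j')): buffer="zcrjfpucrjsdcrjf" (len 16), cursors c1@4 c2@10 c3@15, authorship .111...222..333.
After op 4 (move_left): buffer="zcrjfpucrjsdcrjf" (len 16), cursors c1@3 c2@9 c3@14, authorship .111...222..333.
Authorship (.=original, N=cursor N): . 1 1 1 . . . 2 2 2 . . 3 3 3 .
Index 1: author = 1

Answer: cursor 1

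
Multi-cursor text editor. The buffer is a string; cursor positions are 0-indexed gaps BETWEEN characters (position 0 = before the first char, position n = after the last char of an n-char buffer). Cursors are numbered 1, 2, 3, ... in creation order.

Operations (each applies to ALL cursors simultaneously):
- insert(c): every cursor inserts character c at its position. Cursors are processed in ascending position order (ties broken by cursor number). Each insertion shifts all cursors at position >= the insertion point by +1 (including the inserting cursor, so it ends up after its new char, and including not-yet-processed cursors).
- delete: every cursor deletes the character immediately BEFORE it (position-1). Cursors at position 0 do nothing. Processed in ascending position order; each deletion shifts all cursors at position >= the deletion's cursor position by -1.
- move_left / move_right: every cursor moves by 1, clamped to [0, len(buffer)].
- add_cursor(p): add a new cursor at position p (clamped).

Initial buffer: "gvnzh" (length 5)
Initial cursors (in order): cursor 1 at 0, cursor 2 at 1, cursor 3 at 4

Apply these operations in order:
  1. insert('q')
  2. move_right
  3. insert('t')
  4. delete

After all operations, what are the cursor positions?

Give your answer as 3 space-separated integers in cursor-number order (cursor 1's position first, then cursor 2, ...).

After op 1 (insert('q')): buffer="qgqvnzqh" (len 8), cursors c1@1 c2@3 c3@7, authorship 1.2...3.
After op 2 (move_right): buffer="qgqvnzqh" (len 8), cursors c1@2 c2@4 c3@8, authorship 1.2...3.
After op 3 (insert('t')): buffer="qgtqvtnzqht" (len 11), cursors c1@3 c2@6 c3@11, authorship 1.12.2..3.3
After op 4 (delete): buffer="qgqvnzqh" (len 8), cursors c1@2 c2@4 c3@8, authorship 1.2...3.

Answer: 2 4 8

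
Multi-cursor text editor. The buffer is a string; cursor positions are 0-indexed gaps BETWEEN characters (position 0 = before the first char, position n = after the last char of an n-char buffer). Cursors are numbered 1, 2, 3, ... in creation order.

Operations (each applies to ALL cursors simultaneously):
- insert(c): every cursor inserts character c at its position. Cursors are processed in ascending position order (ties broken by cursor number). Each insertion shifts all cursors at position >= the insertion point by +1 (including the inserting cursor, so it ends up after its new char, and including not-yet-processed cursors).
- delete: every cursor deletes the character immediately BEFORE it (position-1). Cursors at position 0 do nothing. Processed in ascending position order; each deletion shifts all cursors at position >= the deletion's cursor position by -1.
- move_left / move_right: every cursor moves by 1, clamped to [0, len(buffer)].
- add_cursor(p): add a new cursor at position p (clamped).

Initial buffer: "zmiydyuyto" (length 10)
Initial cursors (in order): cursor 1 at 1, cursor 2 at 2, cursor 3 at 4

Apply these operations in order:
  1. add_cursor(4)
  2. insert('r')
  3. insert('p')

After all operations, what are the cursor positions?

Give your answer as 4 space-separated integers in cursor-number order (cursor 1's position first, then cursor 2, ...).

Answer: 3 6 12 12

Derivation:
After op 1 (add_cursor(4)): buffer="zmiydyuyto" (len 10), cursors c1@1 c2@2 c3@4 c4@4, authorship ..........
After op 2 (insert('r')): buffer="zrmriyrrdyuyto" (len 14), cursors c1@2 c2@4 c3@8 c4@8, authorship .1.2..34......
After op 3 (insert('p')): buffer="zrpmrpiyrrppdyuyto" (len 18), cursors c1@3 c2@6 c3@12 c4@12, authorship .11.22..3434......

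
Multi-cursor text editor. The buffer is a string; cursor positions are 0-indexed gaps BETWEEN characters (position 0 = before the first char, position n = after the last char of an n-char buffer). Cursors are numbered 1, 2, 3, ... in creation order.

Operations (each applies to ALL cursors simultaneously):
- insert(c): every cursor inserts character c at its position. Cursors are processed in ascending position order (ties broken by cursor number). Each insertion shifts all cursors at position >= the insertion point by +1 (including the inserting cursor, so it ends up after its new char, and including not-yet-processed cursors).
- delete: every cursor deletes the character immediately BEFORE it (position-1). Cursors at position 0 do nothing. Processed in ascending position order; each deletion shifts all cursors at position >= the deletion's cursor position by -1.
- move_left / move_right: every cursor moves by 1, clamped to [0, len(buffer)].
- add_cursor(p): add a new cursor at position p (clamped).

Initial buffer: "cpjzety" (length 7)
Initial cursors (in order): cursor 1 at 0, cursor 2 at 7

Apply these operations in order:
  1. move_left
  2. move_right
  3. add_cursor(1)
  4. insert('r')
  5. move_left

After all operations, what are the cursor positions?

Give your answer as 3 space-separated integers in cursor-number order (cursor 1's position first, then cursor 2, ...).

After op 1 (move_left): buffer="cpjzety" (len 7), cursors c1@0 c2@6, authorship .......
After op 2 (move_right): buffer="cpjzety" (len 7), cursors c1@1 c2@7, authorship .......
After op 3 (add_cursor(1)): buffer="cpjzety" (len 7), cursors c1@1 c3@1 c2@7, authorship .......
After op 4 (insert('r')): buffer="crrpjzetyr" (len 10), cursors c1@3 c3@3 c2@10, authorship .13......2
After op 5 (move_left): buffer="crrpjzetyr" (len 10), cursors c1@2 c3@2 c2@9, authorship .13......2

Answer: 2 9 2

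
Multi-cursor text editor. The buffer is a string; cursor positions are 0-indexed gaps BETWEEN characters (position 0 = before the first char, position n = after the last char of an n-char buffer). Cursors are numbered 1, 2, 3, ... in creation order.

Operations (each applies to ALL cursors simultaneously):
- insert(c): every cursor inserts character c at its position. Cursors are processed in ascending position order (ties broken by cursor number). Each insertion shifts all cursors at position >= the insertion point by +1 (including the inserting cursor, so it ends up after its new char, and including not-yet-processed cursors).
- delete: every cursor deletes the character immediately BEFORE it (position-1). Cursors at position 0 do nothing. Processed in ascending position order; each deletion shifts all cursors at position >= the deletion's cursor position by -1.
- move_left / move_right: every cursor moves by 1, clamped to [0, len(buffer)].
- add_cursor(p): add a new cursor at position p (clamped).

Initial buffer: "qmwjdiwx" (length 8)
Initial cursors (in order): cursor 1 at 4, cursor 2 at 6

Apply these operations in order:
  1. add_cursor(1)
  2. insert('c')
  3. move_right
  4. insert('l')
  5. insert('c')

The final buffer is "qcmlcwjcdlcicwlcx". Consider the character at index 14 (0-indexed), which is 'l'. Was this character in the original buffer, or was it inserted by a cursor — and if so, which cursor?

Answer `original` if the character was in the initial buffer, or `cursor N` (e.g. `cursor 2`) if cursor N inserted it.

After op 1 (add_cursor(1)): buffer="qmwjdiwx" (len 8), cursors c3@1 c1@4 c2@6, authorship ........
After op 2 (insert('c')): buffer="qcmwjcdicwx" (len 11), cursors c3@2 c1@6 c2@9, authorship .3...1..2..
After op 3 (move_right): buffer="qcmwjcdicwx" (len 11), cursors c3@3 c1@7 c2@10, authorship .3...1..2..
After op 4 (insert('l')): buffer="qcmlwjcdlicwlx" (len 14), cursors c3@4 c1@9 c2@13, authorship .3.3..1.1.2.2.
After op 5 (insert('c')): buffer="qcmlcwjcdlcicwlcx" (len 17), cursors c3@5 c1@11 c2@16, authorship .3.33..1.11.2.22.
Authorship (.=original, N=cursor N): . 3 . 3 3 . . 1 . 1 1 . 2 . 2 2 .
Index 14: author = 2

Answer: cursor 2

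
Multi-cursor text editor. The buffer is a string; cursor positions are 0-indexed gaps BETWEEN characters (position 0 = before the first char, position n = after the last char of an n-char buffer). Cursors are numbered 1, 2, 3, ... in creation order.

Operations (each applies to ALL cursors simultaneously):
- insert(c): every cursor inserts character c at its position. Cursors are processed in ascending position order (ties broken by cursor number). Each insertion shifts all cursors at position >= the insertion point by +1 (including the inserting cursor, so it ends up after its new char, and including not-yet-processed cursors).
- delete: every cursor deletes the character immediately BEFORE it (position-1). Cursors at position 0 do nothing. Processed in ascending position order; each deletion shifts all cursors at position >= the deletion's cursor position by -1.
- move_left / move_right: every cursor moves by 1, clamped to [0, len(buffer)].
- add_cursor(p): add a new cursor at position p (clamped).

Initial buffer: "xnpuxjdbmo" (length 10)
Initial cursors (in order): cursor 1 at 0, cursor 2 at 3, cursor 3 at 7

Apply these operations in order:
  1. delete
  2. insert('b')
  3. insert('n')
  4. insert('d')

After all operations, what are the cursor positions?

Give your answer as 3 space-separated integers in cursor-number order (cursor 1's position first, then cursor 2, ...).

After op 1 (delete): buffer="xnuxjbmo" (len 8), cursors c1@0 c2@2 c3@5, authorship ........
After op 2 (insert('b')): buffer="bxnbuxjbbmo" (len 11), cursors c1@1 c2@4 c3@8, authorship 1..2...3...
After op 3 (insert('n')): buffer="bnxnbnuxjbnbmo" (len 14), cursors c1@2 c2@6 c3@11, authorship 11..22...33...
After op 4 (insert('d')): buffer="bndxnbnduxjbndbmo" (len 17), cursors c1@3 c2@8 c3@14, authorship 111..222...333...

Answer: 3 8 14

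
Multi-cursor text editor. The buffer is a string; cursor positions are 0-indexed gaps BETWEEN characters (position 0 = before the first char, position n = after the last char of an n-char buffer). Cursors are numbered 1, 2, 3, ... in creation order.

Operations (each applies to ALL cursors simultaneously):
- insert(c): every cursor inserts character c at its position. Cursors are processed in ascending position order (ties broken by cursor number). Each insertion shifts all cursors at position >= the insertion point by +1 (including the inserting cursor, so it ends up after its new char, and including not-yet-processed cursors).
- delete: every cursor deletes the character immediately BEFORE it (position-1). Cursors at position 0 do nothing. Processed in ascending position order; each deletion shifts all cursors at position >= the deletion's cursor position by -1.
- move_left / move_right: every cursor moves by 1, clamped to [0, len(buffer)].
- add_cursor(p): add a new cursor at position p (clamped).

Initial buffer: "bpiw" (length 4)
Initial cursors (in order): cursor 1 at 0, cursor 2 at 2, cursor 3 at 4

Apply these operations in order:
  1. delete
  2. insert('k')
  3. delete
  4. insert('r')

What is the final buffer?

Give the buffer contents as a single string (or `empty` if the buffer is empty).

Answer: rbrir

Derivation:
After op 1 (delete): buffer="bi" (len 2), cursors c1@0 c2@1 c3@2, authorship ..
After op 2 (insert('k')): buffer="kbkik" (len 5), cursors c1@1 c2@3 c3@5, authorship 1.2.3
After op 3 (delete): buffer="bi" (len 2), cursors c1@0 c2@1 c3@2, authorship ..
After op 4 (insert('r')): buffer="rbrir" (len 5), cursors c1@1 c2@3 c3@5, authorship 1.2.3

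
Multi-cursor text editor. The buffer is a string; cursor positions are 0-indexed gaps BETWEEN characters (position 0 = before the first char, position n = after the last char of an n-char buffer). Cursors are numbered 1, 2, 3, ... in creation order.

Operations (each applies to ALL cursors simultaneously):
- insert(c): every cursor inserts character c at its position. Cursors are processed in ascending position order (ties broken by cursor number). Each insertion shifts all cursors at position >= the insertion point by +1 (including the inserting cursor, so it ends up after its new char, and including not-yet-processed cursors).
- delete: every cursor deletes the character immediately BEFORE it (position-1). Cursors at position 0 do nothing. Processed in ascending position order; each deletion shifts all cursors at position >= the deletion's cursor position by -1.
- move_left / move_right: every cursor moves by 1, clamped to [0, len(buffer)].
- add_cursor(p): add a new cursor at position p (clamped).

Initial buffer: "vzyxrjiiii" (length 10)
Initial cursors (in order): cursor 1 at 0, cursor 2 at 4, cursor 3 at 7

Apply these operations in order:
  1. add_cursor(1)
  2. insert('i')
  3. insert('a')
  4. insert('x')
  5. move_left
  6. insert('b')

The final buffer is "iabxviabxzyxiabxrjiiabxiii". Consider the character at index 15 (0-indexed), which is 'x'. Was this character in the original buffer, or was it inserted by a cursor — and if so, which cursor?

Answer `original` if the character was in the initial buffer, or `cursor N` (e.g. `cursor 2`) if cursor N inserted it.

Answer: cursor 2

Derivation:
After op 1 (add_cursor(1)): buffer="vzyxrjiiii" (len 10), cursors c1@0 c4@1 c2@4 c3@7, authorship ..........
After op 2 (insert('i')): buffer="ivizyxirjiiiii" (len 14), cursors c1@1 c4@3 c2@7 c3@11, authorship 1.4...2...3...
After op 3 (insert('a')): buffer="iaviazyxiarjiiaiii" (len 18), cursors c1@2 c4@5 c2@10 c3@15, authorship 11.44...22...33...
After op 4 (insert('x')): buffer="iaxviaxzyxiaxrjiiaxiii" (len 22), cursors c1@3 c4@7 c2@13 c3@19, authorship 111.444...222...333...
After op 5 (move_left): buffer="iaxviaxzyxiaxrjiiaxiii" (len 22), cursors c1@2 c4@6 c2@12 c3@18, authorship 111.444...222...333...
After op 6 (insert('b')): buffer="iabxviabxzyxiabxrjiiabxiii" (len 26), cursors c1@3 c4@8 c2@15 c3@22, authorship 1111.4444...2222...3333...
Authorship (.=original, N=cursor N): 1 1 1 1 . 4 4 4 4 . . . 2 2 2 2 . . . 3 3 3 3 . . .
Index 15: author = 2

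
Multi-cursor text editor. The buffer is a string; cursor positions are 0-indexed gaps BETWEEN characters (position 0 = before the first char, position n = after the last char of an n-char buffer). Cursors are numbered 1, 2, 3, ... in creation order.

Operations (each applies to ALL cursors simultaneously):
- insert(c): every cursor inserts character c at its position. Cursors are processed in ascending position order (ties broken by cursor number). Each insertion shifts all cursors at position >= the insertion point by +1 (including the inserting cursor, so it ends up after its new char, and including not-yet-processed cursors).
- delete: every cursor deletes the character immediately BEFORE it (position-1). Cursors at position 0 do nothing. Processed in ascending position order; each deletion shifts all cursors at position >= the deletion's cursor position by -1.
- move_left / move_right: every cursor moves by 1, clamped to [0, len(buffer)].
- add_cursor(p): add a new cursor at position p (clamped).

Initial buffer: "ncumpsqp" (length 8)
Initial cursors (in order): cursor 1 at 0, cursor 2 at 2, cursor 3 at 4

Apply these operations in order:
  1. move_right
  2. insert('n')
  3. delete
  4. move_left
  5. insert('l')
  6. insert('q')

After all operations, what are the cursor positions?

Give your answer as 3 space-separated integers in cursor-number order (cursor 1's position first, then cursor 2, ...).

Answer: 2 6 10

Derivation:
After op 1 (move_right): buffer="ncumpsqp" (len 8), cursors c1@1 c2@3 c3@5, authorship ........
After op 2 (insert('n')): buffer="nncunmpnsqp" (len 11), cursors c1@2 c2@5 c3@8, authorship .1..2..3...
After op 3 (delete): buffer="ncumpsqp" (len 8), cursors c1@1 c2@3 c3@5, authorship ........
After op 4 (move_left): buffer="ncumpsqp" (len 8), cursors c1@0 c2@2 c3@4, authorship ........
After op 5 (insert('l')): buffer="lnclumlpsqp" (len 11), cursors c1@1 c2@4 c3@7, authorship 1..2..3....
After op 6 (insert('q')): buffer="lqnclqumlqpsqp" (len 14), cursors c1@2 c2@6 c3@10, authorship 11..22..33....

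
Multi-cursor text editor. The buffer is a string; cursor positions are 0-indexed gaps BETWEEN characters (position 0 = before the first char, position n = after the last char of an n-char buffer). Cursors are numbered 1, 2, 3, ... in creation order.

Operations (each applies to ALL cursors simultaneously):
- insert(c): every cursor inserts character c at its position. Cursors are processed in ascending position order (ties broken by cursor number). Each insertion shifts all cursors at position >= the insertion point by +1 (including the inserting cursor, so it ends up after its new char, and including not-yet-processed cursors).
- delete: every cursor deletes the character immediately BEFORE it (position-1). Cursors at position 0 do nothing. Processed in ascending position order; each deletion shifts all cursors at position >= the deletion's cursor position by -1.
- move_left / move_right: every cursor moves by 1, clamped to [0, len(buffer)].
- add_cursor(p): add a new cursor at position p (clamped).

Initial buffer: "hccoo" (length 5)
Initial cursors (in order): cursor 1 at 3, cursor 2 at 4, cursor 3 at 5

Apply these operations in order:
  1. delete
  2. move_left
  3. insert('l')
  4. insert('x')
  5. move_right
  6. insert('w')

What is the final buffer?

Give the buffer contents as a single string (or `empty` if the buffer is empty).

After op 1 (delete): buffer="hc" (len 2), cursors c1@2 c2@2 c3@2, authorship ..
After op 2 (move_left): buffer="hc" (len 2), cursors c1@1 c2@1 c3@1, authorship ..
After op 3 (insert('l')): buffer="hlllc" (len 5), cursors c1@4 c2@4 c3@4, authorship .123.
After op 4 (insert('x')): buffer="hlllxxxc" (len 8), cursors c1@7 c2@7 c3@7, authorship .123123.
After op 5 (move_right): buffer="hlllxxxc" (len 8), cursors c1@8 c2@8 c3@8, authorship .123123.
After op 6 (insert('w')): buffer="hlllxxxcwww" (len 11), cursors c1@11 c2@11 c3@11, authorship .123123.123

Answer: hlllxxxcwww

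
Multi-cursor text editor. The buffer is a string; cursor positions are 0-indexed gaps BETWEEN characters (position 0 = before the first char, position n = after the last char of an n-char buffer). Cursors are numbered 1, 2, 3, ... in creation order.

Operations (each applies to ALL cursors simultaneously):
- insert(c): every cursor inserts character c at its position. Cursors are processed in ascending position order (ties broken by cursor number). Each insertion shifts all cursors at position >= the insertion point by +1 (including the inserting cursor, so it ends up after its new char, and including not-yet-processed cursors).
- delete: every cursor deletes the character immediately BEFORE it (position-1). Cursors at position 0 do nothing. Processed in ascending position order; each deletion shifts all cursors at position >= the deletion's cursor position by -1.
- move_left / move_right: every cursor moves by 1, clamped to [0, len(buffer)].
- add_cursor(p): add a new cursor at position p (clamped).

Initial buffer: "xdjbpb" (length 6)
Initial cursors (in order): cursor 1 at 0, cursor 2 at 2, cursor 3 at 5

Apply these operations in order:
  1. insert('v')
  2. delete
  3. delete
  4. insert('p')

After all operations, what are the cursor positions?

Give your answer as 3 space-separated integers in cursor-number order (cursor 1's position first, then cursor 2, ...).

Answer: 1 3 6

Derivation:
After op 1 (insert('v')): buffer="vxdvjbpvb" (len 9), cursors c1@1 c2@4 c3@8, authorship 1..2...3.
After op 2 (delete): buffer="xdjbpb" (len 6), cursors c1@0 c2@2 c3@5, authorship ......
After op 3 (delete): buffer="xjbb" (len 4), cursors c1@0 c2@1 c3@3, authorship ....
After op 4 (insert('p')): buffer="pxpjbpb" (len 7), cursors c1@1 c2@3 c3@6, authorship 1.2..3.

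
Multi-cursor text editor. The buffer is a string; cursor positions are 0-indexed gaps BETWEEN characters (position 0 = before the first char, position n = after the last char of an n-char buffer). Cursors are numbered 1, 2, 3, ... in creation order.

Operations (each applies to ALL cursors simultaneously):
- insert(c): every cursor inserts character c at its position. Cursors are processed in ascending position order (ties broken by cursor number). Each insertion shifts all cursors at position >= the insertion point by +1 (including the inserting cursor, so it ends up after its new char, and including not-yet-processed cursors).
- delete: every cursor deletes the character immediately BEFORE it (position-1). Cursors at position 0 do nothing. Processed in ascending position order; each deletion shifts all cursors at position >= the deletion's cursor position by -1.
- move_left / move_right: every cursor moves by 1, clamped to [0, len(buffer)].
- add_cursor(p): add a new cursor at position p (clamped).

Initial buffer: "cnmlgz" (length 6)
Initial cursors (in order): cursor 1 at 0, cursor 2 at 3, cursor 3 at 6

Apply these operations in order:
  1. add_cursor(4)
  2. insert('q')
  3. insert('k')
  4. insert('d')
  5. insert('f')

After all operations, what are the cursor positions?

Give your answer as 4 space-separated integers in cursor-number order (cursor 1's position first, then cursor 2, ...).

Answer: 4 11 22 16

Derivation:
After op 1 (add_cursor(4)): buffer="cnmlgz" (len 6), cursors c1@0 c2@3 c4@4 c3@6, authorship ......
After op 2 (insert('q')): buffer="qcnmqlqgzq" (len 10), cursors c1@1 c2@5 c4@7 c3@10, authorship 1...2.4..3
After op 3 (insert('k')): buffer="qkcnmqklqkgzqk" (len 14), cursors c1@2 c2@7 c4@10 c3@14, authorship 11...22.44..33
After op 4 (insert('d')): buffer="qkdcnmqkdlqkdgzqkd" (len 18), cursors c1@3 c2@9 c4@13 c3@18, authorship 111...222.444..333
After op 5 (insert('f')): buffer="qkdfcnmqkdflqkdfgzqkdf" (len 22), cursors c1@4 c2@11 c4@16 c3@22, authorship 1111...2222.4444..3333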